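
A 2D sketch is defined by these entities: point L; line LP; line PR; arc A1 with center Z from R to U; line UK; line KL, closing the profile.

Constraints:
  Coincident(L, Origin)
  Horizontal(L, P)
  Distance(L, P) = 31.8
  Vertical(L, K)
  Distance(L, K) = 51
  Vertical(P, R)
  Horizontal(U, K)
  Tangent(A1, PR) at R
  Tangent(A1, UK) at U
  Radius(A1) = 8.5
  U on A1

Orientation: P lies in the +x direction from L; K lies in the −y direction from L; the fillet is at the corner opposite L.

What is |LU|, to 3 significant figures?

56.1

The virtual corner opposite L is at (31.8, -51.0). Since A1 is tangent to PR there, ZR ⟂ PR and the tangent condition forces ZU to be normal to UK, with radius 8.5, so the center Z sits 8.5 in from both sides at Z = (23.3, -42.5). That places the tangent points at R = (31.8, -42.5) on PR and U = (23.3, -51.0) on UK. Then |LU| = |U − L| = 56.1.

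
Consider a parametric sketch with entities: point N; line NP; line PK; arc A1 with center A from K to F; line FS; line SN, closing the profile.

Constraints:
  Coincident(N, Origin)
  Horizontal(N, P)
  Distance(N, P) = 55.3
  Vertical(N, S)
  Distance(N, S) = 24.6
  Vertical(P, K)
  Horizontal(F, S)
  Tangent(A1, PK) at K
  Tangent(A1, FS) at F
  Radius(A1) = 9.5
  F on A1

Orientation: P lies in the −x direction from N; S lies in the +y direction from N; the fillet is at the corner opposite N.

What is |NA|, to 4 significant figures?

48.22

N is at the origin; NP is horizontal with |NP| = 55.3 and P on the −x side, so P = (-55.30, 0.000). NS is vertical with |NS| = 24.6 and S on the +y side, so S = (0.000, 24.60). The virtual corner opposite N is at (-55.30, 24.60). Since A1 is tangent to PK there, AK ⟂ PK and since A1 is tangent to FS there, AF ⟂ FS, with radius 9.5, so the center A sits 9.5 in from both sides at A = (-45.80, 15.10). Then |NA| = |A − N| = 48.22.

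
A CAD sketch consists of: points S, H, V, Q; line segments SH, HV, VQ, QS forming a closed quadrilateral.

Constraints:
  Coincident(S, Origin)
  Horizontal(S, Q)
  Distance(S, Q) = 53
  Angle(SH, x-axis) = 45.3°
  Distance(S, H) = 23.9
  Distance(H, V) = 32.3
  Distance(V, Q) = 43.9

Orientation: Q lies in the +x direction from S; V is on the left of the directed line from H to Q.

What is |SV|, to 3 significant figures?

56.2

S is at the origin; SQ is horizontal with |SQ| = 53.0 and Q in +x, so Q = (53.0, 0). SH runs at 45.3° with |SH| = 23.9, so H = (16.8, 17.0). V is determined by |HV| = 32.3 and |VQ| = 43.9 together: it lies at the intersection of circle(H, 32.3) and circle(Q, 43.9). With |HQ| = 40.0, the foot of the radical line on HQ is 8.93 from H and the perpendicular offset is √(32.3² − 8.93²) = 31.0. Taking the left-of-HQ solution: V = (38.1, 41.3).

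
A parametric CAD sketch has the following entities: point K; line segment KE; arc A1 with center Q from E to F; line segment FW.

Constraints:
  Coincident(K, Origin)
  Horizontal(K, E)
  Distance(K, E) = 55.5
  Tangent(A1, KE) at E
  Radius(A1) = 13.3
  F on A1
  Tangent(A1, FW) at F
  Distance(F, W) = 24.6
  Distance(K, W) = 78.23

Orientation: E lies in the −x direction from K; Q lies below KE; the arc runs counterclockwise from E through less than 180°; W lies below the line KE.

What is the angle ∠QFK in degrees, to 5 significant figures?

9.9713°

Checks: |QF| = 13.30 ✓; ∠(QF, FW) = 90.00° ✓; |FW| = 24.60 ✓; |KW| = 78.23 ✓.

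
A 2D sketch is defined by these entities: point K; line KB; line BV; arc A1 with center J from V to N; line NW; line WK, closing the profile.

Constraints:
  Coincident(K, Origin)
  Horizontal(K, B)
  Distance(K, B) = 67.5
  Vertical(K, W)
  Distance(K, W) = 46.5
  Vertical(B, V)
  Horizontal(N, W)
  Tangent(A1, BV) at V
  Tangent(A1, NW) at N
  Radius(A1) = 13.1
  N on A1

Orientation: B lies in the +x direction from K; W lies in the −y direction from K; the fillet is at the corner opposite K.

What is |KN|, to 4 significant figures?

71.57

K is at the origin; KB is horizontal with |KB| = 67.5 and B on the +x side, so B = (67.50, 0.000). KW is vertical with |KW| = 46.5 and W on the −y side, so W = (0.000, -46.50). The virtual corner opposite K is at (67.50, -46.50). Since A1 is tangent to BV there, JV ⟂ BV and since A1 is tangent to NW there, JN ⟂ NW, with radius 13.1, so the center J sits 13.1 in from both sides at J = (54.40, -33.40). That places the tangent points at V = (67.50, -33.40) on BV and N = (54.40, -46.50) on NW. Then |KN| = |N − K| = 71.57.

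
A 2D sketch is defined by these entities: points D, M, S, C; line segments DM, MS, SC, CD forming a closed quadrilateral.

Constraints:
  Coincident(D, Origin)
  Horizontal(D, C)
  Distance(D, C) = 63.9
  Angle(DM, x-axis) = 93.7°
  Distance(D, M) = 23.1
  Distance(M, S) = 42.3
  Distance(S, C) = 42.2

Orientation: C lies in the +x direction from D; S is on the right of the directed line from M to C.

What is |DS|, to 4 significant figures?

25.82

D is at the origin; DC is horizontal with |DC| = 63.9 and C in +x, so C = (63.9, 0). DM runs at 93.7° with |DM| = 23.1, so M = (-1.491, 23.05). S is determined by |MS| = 42.3 and |SC| = 42.2 together: it lies at the intersection of circle(M, 42.3) and circle(C, 42.2). With |MC| = 69.33, the foot of the radical line on MC is 34.73 from M and the perpendicular offset is √(42.3² − 34.73²) = 24.15. Taking the right-of-MC solution: S = (23.23, -11.27).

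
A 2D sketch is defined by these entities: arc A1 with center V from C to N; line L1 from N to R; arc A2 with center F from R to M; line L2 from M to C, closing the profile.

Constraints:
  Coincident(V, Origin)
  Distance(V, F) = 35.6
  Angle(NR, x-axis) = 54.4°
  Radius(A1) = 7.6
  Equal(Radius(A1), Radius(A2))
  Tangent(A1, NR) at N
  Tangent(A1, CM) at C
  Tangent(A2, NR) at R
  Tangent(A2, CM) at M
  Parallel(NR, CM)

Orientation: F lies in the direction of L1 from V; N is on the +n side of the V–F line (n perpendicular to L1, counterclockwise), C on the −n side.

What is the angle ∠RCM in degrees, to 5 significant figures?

23.121°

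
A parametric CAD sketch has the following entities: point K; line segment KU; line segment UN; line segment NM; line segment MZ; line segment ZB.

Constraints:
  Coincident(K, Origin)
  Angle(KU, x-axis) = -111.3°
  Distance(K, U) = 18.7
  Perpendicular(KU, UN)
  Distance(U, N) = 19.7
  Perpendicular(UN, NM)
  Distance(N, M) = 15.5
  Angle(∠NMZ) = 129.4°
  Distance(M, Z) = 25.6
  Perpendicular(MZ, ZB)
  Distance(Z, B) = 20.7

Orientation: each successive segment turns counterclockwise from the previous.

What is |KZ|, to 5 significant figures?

13.049

UN is perpendicular to NM, so NM runs at 68.700°; with |NM| = 15.5, M = (17.192, -10.137). ∠NMZ = 129.4° gives MZ at 119.30° from the x-axis; with |MZ| = 25.6, Z = (4.6637, 12.188). Then |KZ| = |Z − K| = 13.049.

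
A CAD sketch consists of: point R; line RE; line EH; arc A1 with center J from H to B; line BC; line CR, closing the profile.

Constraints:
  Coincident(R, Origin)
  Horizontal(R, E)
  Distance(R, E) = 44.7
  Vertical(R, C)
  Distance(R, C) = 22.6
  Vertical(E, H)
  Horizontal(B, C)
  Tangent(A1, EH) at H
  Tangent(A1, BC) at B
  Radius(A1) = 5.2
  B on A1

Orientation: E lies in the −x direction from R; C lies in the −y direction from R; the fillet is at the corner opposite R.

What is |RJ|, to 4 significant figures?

43.16

RC is vertical with |RC| = 22.6 and C on the −y side, so C = (0.000, -22.60). The virtual corner opposite R is at (-44.70, -22.60). The tangent condition forces JH to be normal to EH and since A1 is tangent to BC there, JB ⟂ BC, with radius 5.2, so the center J sits 5.2 in from both sides at J = (-39.50, -17.40). Then |RJ| = |J − R| = 43.16.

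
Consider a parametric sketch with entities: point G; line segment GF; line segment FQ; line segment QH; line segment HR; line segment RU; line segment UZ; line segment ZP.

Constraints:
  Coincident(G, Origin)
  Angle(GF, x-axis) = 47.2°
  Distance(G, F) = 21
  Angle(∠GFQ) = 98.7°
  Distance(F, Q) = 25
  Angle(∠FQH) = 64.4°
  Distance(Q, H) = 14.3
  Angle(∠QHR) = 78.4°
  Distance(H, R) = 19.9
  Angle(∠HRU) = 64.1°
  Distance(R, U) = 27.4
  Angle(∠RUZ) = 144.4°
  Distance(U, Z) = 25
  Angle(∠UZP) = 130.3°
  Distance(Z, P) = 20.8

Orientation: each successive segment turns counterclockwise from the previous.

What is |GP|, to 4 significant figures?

67.07

G is at the origin; GF runs at 47.2° with length 21.0, so F = (14.27, 15.41). ∠GFQ = 98.7° gives FQ at 128.5° from the x-axis; with |FQ| = 25.0, Q = (-1.295, 34.97). ∠FQH = 64.4° gives QH at -115.9° from the x-axis; with |QH| = 14.3, H = (-7.541, 22.11). ∠QHR = 78.4° gives HR at -14.30° from the x-axis; with |HR| = 19.9, R = (11.74, 17.19). ∠HRU = 64.1° gives RU at 101.6° from the x-axis; with |RU| = 27.4, U = (6.233, 44.03). ∠RUZ = 144.4° gives UZ at 137.2° from the x-axis; with |UZ| = 25.0, Z = (-12.11, 61.02). ∠UZP = 130.3° gives ZP at -173.1° from the x-axis; with |ZP| = 20.8, P = (-32.76, 58.52). Then |GP| = |P − G| = 67.07.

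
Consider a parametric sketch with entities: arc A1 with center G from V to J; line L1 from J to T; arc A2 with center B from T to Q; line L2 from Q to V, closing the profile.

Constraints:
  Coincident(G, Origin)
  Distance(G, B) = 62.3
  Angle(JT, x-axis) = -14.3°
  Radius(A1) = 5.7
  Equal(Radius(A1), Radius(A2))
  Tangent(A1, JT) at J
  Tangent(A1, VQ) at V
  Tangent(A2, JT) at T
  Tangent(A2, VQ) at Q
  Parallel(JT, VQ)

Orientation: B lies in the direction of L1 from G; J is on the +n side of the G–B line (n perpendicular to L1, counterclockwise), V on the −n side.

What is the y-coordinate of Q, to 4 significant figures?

-20.91

The slot axis is L1's direction at -14.3°, so u = (cos -14.3°, sin -14.3°) = (0.9690, -0.2470) and n = (−sin -14.3°, cos -14.3°) = (0.2470, 0.9690). G is at the origin and B lies 62.3 along u from G, so B = 62.3·u = (60.37, -15.39). Tangency of A1 to both parallel lines with radius 5.7 puts J and V at G ± 5.7·n: J = (1.408, 5.523), V = (-1.408, -5.523). Equal radii place T and Q the same way about B: T = B + 5.7·n = (61.78, -9.865), Q = B − 5.7·n = (58.96, -20.91). So Q.y = -20.91.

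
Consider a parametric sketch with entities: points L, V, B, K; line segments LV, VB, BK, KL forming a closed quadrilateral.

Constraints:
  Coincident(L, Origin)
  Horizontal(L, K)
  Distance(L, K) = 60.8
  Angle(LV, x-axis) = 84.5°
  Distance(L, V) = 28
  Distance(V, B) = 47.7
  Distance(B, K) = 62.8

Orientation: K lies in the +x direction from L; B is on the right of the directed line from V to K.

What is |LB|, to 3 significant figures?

19.8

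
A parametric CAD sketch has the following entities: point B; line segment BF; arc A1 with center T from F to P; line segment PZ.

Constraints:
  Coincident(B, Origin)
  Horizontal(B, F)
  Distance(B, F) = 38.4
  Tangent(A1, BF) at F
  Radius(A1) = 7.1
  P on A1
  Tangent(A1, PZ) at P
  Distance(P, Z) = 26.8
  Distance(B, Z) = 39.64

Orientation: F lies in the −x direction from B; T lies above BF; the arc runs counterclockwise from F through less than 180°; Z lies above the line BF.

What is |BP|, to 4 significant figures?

31.98

B is at the origin; BF is horizontal with |BF| = 38.4 and F on the −x side, so F = (-38.40, 0.000). A1 meets BF tangentially, so TF is at right angles to BF, so T = F + (0, 7.1) = (-38.40, 7.100). Since TP ⟂ PZ (tangency), |TZ| = √(7.1² + 26.8²) = 27.72 regardless of where P sits on A1. So Z lies on both circle(B, 39.64) and circle(T, 27.72); the above-BF intersection is Z = (-24.55, 31.12). P is the foot of the tangent from Z: P = (-31.55, 5.248).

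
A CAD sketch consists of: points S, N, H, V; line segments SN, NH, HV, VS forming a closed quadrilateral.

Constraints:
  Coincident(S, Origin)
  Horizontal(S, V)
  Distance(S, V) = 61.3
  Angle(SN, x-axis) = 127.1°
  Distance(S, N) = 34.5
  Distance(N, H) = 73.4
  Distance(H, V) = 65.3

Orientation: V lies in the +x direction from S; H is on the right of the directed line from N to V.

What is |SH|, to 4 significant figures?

40.51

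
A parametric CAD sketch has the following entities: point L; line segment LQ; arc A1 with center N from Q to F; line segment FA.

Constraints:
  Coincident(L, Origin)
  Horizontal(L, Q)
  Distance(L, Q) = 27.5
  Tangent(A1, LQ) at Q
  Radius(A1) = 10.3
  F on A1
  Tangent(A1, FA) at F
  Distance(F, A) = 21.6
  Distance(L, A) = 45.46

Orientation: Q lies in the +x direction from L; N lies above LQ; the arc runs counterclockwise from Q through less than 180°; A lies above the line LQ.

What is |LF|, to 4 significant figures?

39.66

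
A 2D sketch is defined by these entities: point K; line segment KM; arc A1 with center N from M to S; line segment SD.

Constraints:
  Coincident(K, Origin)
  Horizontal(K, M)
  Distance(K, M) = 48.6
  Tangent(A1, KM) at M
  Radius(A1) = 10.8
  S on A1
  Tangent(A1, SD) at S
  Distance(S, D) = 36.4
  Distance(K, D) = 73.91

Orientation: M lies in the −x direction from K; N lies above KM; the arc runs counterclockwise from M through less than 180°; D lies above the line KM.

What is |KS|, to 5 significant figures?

42.176

Checks: |KM| = 48.60 ✓; |NS| = 10.80 ✓; ∠(NS, SD) = 90.00° ✓; |SD| = 36.40 ✓; |KD| = 73.91 ✓.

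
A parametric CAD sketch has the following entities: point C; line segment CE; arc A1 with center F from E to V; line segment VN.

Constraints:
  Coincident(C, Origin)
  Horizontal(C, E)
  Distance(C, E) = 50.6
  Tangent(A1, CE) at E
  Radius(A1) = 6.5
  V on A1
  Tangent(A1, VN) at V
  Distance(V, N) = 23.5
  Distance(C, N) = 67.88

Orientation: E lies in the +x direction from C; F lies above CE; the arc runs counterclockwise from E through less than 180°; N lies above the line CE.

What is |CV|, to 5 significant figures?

57.198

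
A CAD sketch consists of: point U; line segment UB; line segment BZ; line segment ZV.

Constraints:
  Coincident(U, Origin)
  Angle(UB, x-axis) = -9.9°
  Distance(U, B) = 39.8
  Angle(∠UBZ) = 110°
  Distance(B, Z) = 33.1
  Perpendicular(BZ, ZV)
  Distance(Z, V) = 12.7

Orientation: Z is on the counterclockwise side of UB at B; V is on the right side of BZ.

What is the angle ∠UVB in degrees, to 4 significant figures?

26.01°

U is at the origin; UB runs at -9.9° with length 39.8, so B = 39.8·(cos -9.9°, sin -9.9°) = (39.21, -6.843). ∠UBZ = 110.0°, so BZ runs at -9.9° + (180° − 110.0°) = 60.10° from the x-axis; with |BZ| = 33.1, Z = B + 33.1·(cos 60.10°, sin 60.10°) = (55.71, 21.85). BZ is perpendicular to ZV; with |ZV| = 12.7 on the right of BZ, V = Z + 12.7·(0.8669, -0.4985) = (66.72, 15.52). Then cos ∠UVB = VU·VB / (|VU||VB|), giving 26.01°.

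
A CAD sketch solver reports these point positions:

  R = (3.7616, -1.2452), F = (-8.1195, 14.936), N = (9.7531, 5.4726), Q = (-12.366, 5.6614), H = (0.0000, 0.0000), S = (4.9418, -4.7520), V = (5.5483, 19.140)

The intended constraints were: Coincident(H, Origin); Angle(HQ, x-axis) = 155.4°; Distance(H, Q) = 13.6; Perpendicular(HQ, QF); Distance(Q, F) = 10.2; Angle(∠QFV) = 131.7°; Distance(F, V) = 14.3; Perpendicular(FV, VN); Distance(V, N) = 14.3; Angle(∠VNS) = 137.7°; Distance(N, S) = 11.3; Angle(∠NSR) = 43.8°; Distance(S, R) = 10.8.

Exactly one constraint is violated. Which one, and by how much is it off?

Distance(S, R) = 10.8 — off by 7.10.

H = (0.00, 0.00) ✓; HQ at 155.4° ✓; |HQ| = 13.60 ✓; ∠(HQ, QF) = 90.00° ✓; |QF| = 10.20 ✓; ∠QFV = 131.7° ✓; |FV| = 14.30 ✓; ∠(FV, VN) = 90.00° ✓; |VN| = 14.30 ✓; ∠VNS = 137.7° ✓; |NS| = 11.30 ✓; ∠NSR = 43.80° ✓; |SR| = 3.700 ✗.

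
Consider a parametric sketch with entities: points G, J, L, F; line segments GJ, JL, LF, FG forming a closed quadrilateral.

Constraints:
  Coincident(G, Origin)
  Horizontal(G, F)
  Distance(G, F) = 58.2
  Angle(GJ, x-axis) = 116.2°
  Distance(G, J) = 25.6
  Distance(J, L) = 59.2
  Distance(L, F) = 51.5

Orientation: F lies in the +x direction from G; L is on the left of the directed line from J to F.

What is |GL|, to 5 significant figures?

64.391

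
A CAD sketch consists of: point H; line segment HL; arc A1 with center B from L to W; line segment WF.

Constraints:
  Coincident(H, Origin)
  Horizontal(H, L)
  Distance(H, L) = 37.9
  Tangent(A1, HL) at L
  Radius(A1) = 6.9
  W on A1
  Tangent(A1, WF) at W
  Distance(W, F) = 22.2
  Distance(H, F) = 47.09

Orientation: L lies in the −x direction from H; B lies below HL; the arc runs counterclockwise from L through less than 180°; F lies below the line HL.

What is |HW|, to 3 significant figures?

45.3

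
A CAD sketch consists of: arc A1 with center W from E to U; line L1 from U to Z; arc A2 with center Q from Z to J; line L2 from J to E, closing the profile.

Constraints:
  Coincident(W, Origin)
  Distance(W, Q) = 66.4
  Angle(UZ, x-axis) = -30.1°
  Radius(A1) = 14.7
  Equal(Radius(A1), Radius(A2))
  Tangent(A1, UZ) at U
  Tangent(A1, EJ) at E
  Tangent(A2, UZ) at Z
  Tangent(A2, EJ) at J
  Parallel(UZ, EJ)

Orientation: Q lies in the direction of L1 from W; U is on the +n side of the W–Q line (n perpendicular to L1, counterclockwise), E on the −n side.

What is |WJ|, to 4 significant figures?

68.01

The slot axis is L1's direction at -30.1°, so u = (cos -30.1°, sin -30.1°) = (0.8652, -0.5015) and n = (−sin -30.1°, cos -30.1°) = (0.5015, 0.8652). W is at the origin and Q lies 66.4 along u from W, so Q = 66.4·u = (57.45, -33.30). Tangency of A1 to both parallel lines with radius 14.7 puts U and E at W ± 14.7·n: U = (7.372, 12.72), E = (-7.372, -12.72). Equal radii place Z and J the same way about Q: Z = Q + 14.7·n = (64.82, -20.58), J = Q − 14.7·n = (50.07, -46.02). Then |WJ| = |J − W| = 68.01.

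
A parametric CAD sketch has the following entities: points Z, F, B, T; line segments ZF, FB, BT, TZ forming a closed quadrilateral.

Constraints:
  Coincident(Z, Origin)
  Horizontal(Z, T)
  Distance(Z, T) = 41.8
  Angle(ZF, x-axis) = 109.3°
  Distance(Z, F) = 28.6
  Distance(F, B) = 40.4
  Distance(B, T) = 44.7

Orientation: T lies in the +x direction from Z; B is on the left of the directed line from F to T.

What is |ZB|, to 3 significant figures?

50.8

Checks: |FB| = 40.40 ✓; |BT| = 44.70 ✓.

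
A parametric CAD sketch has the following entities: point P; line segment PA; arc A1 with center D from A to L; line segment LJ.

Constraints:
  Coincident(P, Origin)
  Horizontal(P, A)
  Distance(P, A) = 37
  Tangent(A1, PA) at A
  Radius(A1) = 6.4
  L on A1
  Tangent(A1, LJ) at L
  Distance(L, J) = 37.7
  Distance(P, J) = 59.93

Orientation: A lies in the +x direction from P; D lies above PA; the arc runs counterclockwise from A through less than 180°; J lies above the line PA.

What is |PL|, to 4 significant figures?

43.93

P is at the origin; P and A share the same y with |PA| = 37.0 and A on the +x side, so A = (37.00, 0.000). A1 meets PA tangentially, so DA is at right angles to PA, so D = A + (0, 6.4) = (37.00, 6.400). Since DL ⟂ LJ (tangency), |DJ| = √(6.4² + 37.7²) = 38.24 regardless of where L sits on A1. So J lies on both circle(P, 59.93) and circle(D, 38.24); the above-PA intersection is J = (40.13, 44.51). L is the foot of the tangent from J: L = (43.38, 6.951).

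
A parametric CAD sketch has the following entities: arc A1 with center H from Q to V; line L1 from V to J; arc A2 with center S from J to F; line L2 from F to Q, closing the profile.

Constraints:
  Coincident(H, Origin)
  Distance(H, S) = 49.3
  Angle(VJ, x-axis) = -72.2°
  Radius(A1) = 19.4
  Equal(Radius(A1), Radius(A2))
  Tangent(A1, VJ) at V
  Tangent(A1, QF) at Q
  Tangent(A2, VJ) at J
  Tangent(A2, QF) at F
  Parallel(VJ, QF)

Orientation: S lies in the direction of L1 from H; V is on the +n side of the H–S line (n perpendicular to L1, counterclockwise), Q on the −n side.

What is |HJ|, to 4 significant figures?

52.98

The slot axis is L1's direction at -72.2°, so u = (cos -72.2°, sin -72.2°) = (0.3057, -0.9521) and n = (−sin -72.2°, cos -72.2°) = (0.9521, 0.3057). H is at the origin and S lies 49.3 along u from H, so S = 49.3·u = (15.07, -46.94). Tangency of A1 to both parallel lines with radius 19.4 puts V and Q at H ± 19.4·n: V = (18.47, 5.930), Q = (-18.47, -5.930). Equal radii place J and F the same way about S: J = S + 19.4·n = (33.54, -41.01), F = S − 19.4·n = (-3.401, -52.87). Then |HJ| = |J − H| = 52.98.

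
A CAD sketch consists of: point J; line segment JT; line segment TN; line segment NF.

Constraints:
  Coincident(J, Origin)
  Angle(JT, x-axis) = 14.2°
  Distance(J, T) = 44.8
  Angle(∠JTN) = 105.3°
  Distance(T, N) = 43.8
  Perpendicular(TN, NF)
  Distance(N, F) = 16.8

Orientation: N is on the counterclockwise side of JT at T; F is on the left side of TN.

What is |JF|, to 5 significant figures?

61.574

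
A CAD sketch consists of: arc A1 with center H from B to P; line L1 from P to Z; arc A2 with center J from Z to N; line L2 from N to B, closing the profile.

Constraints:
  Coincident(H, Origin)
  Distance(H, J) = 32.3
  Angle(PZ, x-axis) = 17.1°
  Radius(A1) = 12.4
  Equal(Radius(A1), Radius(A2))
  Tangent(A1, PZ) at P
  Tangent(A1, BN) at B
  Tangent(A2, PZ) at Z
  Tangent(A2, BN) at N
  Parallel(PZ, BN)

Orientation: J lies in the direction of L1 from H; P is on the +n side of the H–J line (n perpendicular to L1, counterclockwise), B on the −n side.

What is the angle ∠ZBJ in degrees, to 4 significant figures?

16.52°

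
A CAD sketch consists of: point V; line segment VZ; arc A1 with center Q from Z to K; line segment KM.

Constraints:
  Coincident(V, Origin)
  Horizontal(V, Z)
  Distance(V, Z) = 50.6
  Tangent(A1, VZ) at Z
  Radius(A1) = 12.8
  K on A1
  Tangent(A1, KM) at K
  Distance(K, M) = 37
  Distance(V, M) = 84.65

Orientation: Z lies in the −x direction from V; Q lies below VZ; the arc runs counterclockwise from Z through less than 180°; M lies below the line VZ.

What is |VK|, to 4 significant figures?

63.92

V is at the origin; VZ is horizontal with |VZ| = 50.6 and Z on the −x side, so Z = (-50.60, 0.000). The tangent condition forces QZ to be normal to VZ, so Q = Z + (0, -12.8) = (-50.60, -12.80). Since QK ⟂ KM (tangency), |QM| = √(12.8² + 37.0²) = 39.15 regardless of where K sits on A1. So M lies on both circle(V, 84.65) and circle(Q, 39.15); the below-VZ intersection is M = (-70.87, -46.30). K is the foot of the tangent from M: K = (-63.12, -10.12).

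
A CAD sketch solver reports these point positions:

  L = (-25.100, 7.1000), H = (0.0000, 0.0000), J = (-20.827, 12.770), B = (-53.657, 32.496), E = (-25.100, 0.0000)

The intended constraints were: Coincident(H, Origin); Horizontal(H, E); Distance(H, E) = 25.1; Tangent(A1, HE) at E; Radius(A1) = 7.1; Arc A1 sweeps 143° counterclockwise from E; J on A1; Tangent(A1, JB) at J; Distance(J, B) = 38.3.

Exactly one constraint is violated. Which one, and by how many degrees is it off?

Tangent(A1, JB) at J — off by 6.00°.

H = (0.00, 0.00) ✓; H.y = 0.00, E.y = 0.00 ✓; |HE| = 25.10 ✓; ∠(LE, EH) = 90.00° ✓; |LE| = 7.100 ✓; bearing(L→J) − bearing(L→E) = 143.0° ✓; |LJ| = 7.100 ✓; ∠(LJ, JB) = 84.00° ✗; |JB| = 38.30 ✓.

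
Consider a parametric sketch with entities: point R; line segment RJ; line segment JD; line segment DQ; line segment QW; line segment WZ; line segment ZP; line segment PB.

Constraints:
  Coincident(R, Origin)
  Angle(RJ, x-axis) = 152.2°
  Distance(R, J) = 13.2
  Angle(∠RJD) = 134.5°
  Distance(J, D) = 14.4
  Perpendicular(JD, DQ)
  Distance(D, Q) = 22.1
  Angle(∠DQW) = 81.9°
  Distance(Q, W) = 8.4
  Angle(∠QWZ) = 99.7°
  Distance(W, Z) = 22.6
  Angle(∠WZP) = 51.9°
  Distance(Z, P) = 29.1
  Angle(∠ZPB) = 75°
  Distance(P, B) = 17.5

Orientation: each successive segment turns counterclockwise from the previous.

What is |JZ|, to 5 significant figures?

5.7042

R is at the origin; RJ runs at 152.2° with length 13.2, so J = (-11.676, 6.1563). ∠RJD = 134.5° gives JD at -162.30° from the x-axis; with |JD| = 14.4, D = (-25.395, 1.7782). JD is perpendicular to DQ, so DQ runs at -72.300°; with |DQ| = 22.1, Q = (-18.676, -19.276). ∠DQW = 81.9° gives QW at 25.800° from the x-axis; with |QW| = 8.4, W = (-11.113, -15.620). ∠QWZ = 99.7° gives WZ at 106.10° from the x-axis; with |WZ| = 22.6, Z = (-17.380, 6.0940). Then |JZ| = |Z − J| = 5.7042.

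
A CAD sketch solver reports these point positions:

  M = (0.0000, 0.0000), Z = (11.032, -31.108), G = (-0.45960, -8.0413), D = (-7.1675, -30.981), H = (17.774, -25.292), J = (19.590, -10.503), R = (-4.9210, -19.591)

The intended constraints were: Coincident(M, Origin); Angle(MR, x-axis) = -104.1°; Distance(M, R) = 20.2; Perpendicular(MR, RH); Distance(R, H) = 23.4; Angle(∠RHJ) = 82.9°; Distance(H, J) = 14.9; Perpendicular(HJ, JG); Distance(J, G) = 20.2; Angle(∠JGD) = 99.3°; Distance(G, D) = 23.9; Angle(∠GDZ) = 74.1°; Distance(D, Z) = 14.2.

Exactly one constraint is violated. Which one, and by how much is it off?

Distance(D, Z) = 14.2 — off by 4.00.

M = (0.00, 0.00) ✓; MR at -104.1° ✓; |MR| = 20.20 ✓; ∠(MR, RH) = 90.00° ✓; |RH| = 23.40 ✓; ∠RHJ = 82.90° ✓; |HJ| = 14.90 ✓; ∠(HJ, JG) = 90.00° ✓; |JG| = 20.20 ✓; ∠JGD = 99.30° ✓; |GD| = 23.90 ✓; ∠GDZ = 74.10° ✓; |DZ| = 18.20 ✗.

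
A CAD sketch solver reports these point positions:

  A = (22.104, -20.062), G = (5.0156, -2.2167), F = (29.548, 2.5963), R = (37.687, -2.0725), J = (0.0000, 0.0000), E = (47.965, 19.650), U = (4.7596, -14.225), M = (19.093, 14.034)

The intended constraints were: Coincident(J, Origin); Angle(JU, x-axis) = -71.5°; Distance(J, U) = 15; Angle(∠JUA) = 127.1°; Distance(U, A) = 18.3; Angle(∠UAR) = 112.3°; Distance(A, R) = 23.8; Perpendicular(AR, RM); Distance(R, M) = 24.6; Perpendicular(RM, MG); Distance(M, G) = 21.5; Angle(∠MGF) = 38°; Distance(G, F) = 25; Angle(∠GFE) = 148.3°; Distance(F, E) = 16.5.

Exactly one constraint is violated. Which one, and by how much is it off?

Distance(F, E) = 16.5 — off by 8.60.

J = (0.00, 0.00) ✓; JU at -71.50° ✓; |JU| = 15.00 ✓; ∠JUA = 127.1° ✓; |UA| = 18.30 ✓; ∠UAR = 112.3° ✓; |AR| = 23.80 ✓; ∠(AR, RM) = 90.00° ✓; |RM| = 24.60 ✓; ∠(RM, MG) = 90.00° ✓; |MG| = 21.50 ✓; ∠MGF = 38.00° ✓; |GF| = 25.00 ✓; ∠GFE = 148.3° ✓; |FE| = 25.10 ✗.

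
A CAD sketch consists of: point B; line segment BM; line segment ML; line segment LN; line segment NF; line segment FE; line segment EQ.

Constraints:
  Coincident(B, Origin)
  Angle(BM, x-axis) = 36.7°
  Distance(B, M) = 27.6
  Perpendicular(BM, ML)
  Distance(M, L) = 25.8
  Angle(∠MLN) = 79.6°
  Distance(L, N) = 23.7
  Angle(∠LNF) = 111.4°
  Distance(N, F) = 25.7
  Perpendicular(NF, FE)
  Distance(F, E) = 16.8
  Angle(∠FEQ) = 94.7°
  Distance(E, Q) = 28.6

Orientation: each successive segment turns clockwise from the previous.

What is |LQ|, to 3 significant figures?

6.53

The perpendicularity gives FE at right angles to NF, so FE runs at 47.7°; with |FE| = 16.8, E = (8.60, 15.0). ∠FEQ = 94.7° gives EQ at -37.6° from the x-axis; with |EQ| = 28.6, Q = (31.3, -2.42). Then |LQ| = |Q − L| = 6.53.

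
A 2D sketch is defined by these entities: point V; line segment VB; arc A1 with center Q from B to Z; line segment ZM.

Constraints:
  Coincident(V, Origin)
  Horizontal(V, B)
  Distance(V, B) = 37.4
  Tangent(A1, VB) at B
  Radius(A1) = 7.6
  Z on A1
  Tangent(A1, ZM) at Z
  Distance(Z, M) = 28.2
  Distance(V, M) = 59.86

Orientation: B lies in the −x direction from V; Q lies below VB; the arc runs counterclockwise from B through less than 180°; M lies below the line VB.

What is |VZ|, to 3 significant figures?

45.4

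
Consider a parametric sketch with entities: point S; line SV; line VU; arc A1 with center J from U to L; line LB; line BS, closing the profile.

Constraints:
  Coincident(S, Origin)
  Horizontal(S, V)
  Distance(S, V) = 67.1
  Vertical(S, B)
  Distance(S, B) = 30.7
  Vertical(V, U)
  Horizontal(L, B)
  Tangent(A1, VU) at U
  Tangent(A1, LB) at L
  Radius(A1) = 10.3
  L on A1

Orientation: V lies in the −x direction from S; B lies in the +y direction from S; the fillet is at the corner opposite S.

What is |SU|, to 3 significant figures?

70.1

S is at the origin; S and V share the same y with |SV| = 67.1 and V on the −x side, so V = (-67.1, 0.00). SB is vertical with |SB| = 30.7 and B on the +y side, so B = (0.00, 30.7). The virtual corner opposite S is at (-67.1, 30.7). A1 meets VU tangentially, so JU is at right angles to VU and since A1 is tangent to LB there, JL ⟂ LB, with radius 10.3, so the center J sits 10.3 in from both sides at J = (-56.8, 20.4). That places the tangent points at U = (-67.1, 20.4) on VU and L = (-56.8, 30.7) on LB. Then |SU| = |U − S| = 70.1.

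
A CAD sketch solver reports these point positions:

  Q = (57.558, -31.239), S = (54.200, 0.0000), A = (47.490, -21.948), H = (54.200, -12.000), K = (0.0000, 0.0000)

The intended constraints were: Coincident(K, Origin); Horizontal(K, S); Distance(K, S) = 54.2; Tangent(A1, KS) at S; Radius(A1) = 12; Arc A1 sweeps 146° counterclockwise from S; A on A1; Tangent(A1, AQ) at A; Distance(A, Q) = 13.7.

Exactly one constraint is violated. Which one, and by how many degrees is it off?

Tangent(A1, AQ) at A — off by 8.70°.

K = (0.00, 0.00) ✓; K.y = 0.00, S.y = 0.00 ✓; |KS| = 54.20 ✓; ∠(HS, SK) = 90.00° ✓; |HS| = 12.00 ✓; bearing(H→A) − bearing(H→S) = 146.0° ✓; |HA| = 12.00 ✓; ∠(HA, AQ) = 98.70° ✗; |AQ| = 13.70 ✓.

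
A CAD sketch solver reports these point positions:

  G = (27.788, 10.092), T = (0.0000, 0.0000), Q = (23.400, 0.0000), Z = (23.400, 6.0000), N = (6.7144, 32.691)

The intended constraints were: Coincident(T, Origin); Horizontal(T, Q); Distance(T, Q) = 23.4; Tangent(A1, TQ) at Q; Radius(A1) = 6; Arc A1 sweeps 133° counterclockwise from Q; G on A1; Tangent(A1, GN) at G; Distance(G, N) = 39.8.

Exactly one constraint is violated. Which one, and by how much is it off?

Distance(G, N) = 39.8 — off by 8.90.

T = (0.00, 0.00) ✓; T.y = 0.00, Q.y = 0.00 ✓; |TQ| = 23.40 ✓; ∠(ZQ, QT) = 90.00° ✓; |ZQ| = 6.000 ✓; bearing(Z→G) − bearing(Z→Q) = 133.0° ✓; |ZG| = 6.000 ✓; ∠(ZG, GN) = 90.00° ✓; |GN| = 30.90 ✗.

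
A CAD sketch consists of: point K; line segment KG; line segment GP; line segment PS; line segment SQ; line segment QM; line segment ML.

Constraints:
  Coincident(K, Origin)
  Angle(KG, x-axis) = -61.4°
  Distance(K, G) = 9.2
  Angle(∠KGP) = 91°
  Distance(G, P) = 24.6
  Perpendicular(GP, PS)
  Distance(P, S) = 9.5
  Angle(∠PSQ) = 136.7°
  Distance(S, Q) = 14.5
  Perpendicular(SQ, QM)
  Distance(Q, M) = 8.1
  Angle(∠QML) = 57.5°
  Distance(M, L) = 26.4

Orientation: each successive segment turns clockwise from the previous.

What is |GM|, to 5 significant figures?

16.939

K is at the origin; KG runs at -61.4° with length 9.2, so G = (4.4040, -8.0774). ∠KGP = 91.0° gives GP at -150.40° from the x-axis; with |GP| = 24.6, P = (-16.986, -20.228). GP ⟂ PS, so PS runs at 119.60°; with |PS| = 9.5, S = (-21.678, -11.968). ∠PSQ = 136.7° gives SQ at 76.300° from the x-axis; with |SQ| = 14.5, Q = (-18.244, 2.1193). SQ is perpendicular to QM, so QM runs at -13.700°; with |QM| = 8.1, M = (-10.374, 0.20086). Then |GM| = |M − G| = 16.939.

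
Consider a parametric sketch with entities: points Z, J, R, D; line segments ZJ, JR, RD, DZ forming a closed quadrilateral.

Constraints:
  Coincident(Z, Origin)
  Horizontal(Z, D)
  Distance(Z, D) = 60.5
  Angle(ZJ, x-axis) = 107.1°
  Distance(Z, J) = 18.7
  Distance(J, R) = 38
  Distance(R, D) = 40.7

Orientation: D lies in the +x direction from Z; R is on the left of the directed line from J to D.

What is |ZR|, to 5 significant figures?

41.930

Z is at the origin; Z and D share the same y with |ZD| = 60.5 and D in +x, so D = (60.5, 0). ZJ runs at 107.1° with |ZJ| = 18.7, so J = (-5.4986, 17.873). R is determined by |JR| = 38.0 and |RD| = 40.7 together: it lies at the intersection of circle(J, 38.0) and circle(D, 40.7). With |JD| = 68.376, the foot of the radical line on JD is 32.634 from J and the perpendicular offset is √(38.0² − 32.634²) = 19.468. Taking the left-of-JD solution: R = (31.090, 28.134).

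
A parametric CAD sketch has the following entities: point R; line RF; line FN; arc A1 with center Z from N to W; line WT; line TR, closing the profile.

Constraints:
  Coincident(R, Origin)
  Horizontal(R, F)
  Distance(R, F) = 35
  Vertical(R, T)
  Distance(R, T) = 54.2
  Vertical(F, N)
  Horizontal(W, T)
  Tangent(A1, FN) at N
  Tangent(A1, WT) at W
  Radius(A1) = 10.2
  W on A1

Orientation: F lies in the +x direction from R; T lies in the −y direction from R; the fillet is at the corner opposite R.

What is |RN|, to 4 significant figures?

56.22

R is at the origin; R and F share the same y with |RF| = 35.0 and F on the +x side, so F = (35.00, 0.000). R and T share the same x with |RT| = 54.2 and T on the −y side, so T = (0.000, -54.20). The virtual corner opposite R is at (35.00, -54.20). Since A1 is tangent to FN there, ZN ⟂ FN and since A1 is tangent to WT there, ZW ⟂ WT, with radius 10.2, so the center Z sits 10.2 in from both sides at Z = (24.80, -44.00). That places the tangent points at N = (35.00, -44.00) on FN and W = (24.80, -54.20) on WT. Then |RN| = |N − R| = 56.22.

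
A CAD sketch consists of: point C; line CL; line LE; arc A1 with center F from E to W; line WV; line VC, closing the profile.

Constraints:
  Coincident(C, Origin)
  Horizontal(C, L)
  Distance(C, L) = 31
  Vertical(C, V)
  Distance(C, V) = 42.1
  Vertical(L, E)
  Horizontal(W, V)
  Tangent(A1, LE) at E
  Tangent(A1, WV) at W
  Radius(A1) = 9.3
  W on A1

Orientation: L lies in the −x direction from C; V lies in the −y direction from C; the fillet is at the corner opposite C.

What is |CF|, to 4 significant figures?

39.33

C is at the origin; C and L share the same y with |CL| = 31.0 and L on the −x side, so L = (-31.00, 0.000). C and V share the same x with |CV| = 42.1 and V on the −y side, so V = (0.000, -42.10). The virtual corner opposite C is at (-31.00, -42.10). Since A1 is tangent to LE there, FE ⟂ LE and the tangent condition forces FW to be normal to WV, with radius 9.3, so the center F sits 9.3 in from both sides at F = (-21.70, -32.80). Then |CF| = |F − C| = 39.33.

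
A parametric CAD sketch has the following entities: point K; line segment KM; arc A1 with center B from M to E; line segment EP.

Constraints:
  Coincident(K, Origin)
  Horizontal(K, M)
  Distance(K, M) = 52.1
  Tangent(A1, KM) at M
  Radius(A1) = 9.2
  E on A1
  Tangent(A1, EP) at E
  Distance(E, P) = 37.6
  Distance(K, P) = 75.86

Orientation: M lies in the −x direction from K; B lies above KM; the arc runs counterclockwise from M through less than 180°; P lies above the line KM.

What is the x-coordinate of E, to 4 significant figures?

-43.73

Checks: |BE| = 9.200 ✓; ∠(BE, EP) = 90.00° ✓; |EP| = 37.60 ✓; |KP| = 75.86 ✓.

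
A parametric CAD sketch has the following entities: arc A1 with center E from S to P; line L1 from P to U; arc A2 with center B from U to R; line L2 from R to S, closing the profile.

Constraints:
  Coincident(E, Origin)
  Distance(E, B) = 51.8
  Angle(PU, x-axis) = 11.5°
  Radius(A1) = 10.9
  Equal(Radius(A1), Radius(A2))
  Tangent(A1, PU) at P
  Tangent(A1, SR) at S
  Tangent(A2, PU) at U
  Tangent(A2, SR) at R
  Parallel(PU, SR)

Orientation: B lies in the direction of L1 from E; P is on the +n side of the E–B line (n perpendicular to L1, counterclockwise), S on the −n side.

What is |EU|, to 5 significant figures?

52.934

Tangency of A1 to both parallel lines with radius 10.9 puts P and S at E ± 10.9·n: P = (-2.1731, 10.681), S = (2.1731, -10.681). Equal radii place U and R the same way about B: U = B + 10.9·n = (48.587, 21.008), R = B − 10.9·n = (52.933, -0.35392). Then |EU| = |U − E| = 52.934.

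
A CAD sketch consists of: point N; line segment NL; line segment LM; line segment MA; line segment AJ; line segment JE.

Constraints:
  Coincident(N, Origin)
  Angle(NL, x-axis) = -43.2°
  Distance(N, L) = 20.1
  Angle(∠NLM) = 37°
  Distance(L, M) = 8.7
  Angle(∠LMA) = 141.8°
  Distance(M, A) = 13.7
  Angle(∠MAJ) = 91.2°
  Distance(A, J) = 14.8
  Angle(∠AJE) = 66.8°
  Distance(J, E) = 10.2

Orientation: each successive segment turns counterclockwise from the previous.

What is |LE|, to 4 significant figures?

12.69

N is at the origin; NL runs at -43.2° with length 20.1, so L = (14.65, -13.76). ∠NLM = 37.0° gives LM at 99.80° from the x-axis; with |LM| = 8.7, M = (13.17, -5.186). ∠LMA = 141.8° gives MA at 138.0° from the x-axis; with |MA| = 13.7, A = (2.990, 3.981). ∠MAJ = 91.2° gives AJ at -133.2° from the x-axis; with |AJ| = 14.8, J = (-7.141, -6.808). ∠AJE = 66.8° gives JE at -20.00° from the x-axis; with |JE| = 10.2, E = (2.444, -10.30). Then |LE| = |E − L| = 12.69.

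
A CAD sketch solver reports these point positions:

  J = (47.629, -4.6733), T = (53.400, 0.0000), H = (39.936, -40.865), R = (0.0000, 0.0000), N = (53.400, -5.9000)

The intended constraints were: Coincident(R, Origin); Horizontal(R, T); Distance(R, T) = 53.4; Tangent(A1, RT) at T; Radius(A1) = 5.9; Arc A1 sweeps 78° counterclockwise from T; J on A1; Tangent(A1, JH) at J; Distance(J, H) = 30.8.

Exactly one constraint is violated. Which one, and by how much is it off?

Distance(J, H) = 30.8 — off by 6.20.

R = (0.00, 0.00) ✓; R.y = 0.00, T.y = 0.00 ✓; |RT| = 53.40 ✓; ∠(NT, TR) = 90.00° ✓; |NT| = 5.900 ✓; bearing(N→J) − bearing(N→T) = 78.00° ✓; |NJ| = 5.900 ✓; ∠(NJ, JH) = 90.00° ✓; |JH| = 37.00 ✗.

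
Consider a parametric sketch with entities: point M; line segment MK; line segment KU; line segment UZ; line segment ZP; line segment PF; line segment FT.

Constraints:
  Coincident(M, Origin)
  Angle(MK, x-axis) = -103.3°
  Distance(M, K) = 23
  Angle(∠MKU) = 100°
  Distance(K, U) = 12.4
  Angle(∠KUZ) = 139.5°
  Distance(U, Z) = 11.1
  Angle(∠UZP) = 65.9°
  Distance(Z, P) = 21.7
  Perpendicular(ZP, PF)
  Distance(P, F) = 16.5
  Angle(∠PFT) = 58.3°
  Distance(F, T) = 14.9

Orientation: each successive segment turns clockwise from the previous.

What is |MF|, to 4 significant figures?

21.12

∠UZP = 65.9° gives ZP at 22.10° from the x-axis; with |ZP| = 21.7, P = (-5.576, -5.822). ZP ⟂ PF, so PF runs at -67.90°; with |PF| = 16.5, F = (0.6313, -21.11). Then |MF| = |F − M| = 21.12.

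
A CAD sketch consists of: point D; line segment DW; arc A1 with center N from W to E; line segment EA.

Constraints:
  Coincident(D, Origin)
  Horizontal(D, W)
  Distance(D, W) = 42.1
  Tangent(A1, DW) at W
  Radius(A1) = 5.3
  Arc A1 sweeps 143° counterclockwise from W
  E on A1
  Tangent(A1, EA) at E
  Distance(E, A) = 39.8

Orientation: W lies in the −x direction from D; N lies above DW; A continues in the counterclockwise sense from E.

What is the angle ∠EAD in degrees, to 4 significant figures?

11.66°

D is at the origin; DW is horizontal with |DW| = 42.1 and W on the −x side, so W = (-42.10, 0.000). Since A1 is tangent to DW there, NW ⟂ DW, so N = W + (0, 5.3) = (-42.10, 5.300). On A1, W sits at bearing -90° from N; a 143° counterclockwise sweep puts E at bearing 53°, so E = N + 5.3·(cos 53°, sin 53°) = (-38.91, 9.533). Since A1 is tangent to EA there, NE ⟂ EA, so EA runs along (−sin 53°, cos 53°); with |EA| = 39.8, A = (-70.70, 33.49). Then cos ∠EAD = AE·AD / (|AE||AD|), giving 11.66°.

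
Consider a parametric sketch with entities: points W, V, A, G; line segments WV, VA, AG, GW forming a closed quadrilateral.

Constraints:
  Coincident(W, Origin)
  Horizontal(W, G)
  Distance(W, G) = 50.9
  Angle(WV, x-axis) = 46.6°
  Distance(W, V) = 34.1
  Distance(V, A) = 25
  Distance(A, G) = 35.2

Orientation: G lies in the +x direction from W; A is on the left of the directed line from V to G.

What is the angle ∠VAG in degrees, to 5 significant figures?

73.646°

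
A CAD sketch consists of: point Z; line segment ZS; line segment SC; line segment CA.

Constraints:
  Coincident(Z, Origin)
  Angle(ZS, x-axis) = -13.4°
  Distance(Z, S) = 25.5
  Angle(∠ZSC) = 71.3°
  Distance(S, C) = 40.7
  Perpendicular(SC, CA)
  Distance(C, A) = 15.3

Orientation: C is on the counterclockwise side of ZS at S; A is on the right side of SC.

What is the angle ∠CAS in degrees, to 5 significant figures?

69.398°

Z is at the origin; ZS runs at -13.4° with length 25.5, so S = 25.5·(cos -13.4°, sin -13.4°) = (24.806, -5.9096). ∠ZSC = 71.3°, so SC runs at -13.4° + (180° − 71.3°) = 95.300° from the x-axis; with |SC| = 40.7, C = S + 40.7·(cos 95.300°, sin 95.300°) = (21.046, 34.616). SC ⟂ CA; with |CA| = 15.3 on the right of SC, A = C + 15.3·(0.99572, 0.092371) = (36.281, 36.030). Then cos ∠CAS = AC·AS / (|AC||AS|), giving 69.398°.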